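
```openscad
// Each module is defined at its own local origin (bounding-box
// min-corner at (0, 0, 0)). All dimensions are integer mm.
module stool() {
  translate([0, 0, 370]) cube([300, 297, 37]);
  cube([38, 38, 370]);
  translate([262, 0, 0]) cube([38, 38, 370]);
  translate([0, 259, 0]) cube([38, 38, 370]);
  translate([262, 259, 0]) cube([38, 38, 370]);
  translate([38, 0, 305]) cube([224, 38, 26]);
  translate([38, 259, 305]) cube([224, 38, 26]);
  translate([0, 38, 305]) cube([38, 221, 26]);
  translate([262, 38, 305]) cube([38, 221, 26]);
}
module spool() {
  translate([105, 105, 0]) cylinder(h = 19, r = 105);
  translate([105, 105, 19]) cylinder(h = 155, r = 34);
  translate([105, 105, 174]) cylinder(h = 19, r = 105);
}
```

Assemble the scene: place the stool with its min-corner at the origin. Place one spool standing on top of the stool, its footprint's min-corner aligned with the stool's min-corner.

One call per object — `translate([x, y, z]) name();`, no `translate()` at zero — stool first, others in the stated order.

stool();
translate([0, 0, 407]) spool();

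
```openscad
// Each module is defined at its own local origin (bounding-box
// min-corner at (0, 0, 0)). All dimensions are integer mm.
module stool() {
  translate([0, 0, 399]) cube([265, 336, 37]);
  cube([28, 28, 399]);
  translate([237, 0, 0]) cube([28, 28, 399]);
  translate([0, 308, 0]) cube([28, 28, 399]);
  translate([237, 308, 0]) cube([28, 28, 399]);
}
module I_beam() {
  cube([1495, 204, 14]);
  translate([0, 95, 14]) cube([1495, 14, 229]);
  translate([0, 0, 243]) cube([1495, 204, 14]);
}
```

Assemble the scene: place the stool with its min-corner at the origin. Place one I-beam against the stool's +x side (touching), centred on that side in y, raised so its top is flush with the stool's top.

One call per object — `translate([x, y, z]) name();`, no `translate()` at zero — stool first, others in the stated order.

stool();
translate([265, 66, 179]) I_beam();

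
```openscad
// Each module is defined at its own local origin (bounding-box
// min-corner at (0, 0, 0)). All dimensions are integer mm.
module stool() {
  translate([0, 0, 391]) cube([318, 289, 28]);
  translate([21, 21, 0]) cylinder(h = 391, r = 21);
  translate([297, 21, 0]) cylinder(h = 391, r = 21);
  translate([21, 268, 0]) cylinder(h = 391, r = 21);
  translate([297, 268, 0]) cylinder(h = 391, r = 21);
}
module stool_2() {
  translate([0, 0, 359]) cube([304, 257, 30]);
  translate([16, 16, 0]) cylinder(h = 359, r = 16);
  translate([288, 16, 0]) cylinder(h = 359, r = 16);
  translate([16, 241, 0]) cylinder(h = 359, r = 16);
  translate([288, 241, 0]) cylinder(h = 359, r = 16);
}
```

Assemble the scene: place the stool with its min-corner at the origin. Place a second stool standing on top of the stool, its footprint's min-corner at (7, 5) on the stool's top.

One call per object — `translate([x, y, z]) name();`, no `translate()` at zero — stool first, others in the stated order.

stool();
translate([7, 5, 419]) stool_2();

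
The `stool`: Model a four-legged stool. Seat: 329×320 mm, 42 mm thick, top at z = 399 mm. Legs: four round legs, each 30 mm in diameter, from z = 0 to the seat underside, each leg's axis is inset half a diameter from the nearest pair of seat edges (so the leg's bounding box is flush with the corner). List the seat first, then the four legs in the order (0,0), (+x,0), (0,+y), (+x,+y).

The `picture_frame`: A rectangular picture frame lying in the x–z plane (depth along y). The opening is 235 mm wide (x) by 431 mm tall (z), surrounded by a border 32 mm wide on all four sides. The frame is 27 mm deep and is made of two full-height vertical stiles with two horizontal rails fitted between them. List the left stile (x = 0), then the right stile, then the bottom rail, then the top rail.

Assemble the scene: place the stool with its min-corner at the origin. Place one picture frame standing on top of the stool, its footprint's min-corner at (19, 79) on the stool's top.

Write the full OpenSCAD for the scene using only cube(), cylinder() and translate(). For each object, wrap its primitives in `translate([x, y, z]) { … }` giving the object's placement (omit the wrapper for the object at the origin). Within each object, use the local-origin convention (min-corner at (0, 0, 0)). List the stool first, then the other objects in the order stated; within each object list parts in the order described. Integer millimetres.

translate([0, 0, 357]) cube([329, 320, 42]);
translate([15, 15, 0]) cylinder(h = 357, r = 15);
translate([314, 15, 0]) cylinder(h = 357, r = 15);
translate([15, 305, 0]) cylinder(h = 357, r = 15);
translate([314, 305, 0]) cylinder(h = 357, r = 15);
translate([19, 79, 399]) {
  cube([32, 27, 495]);
  translate([267, 0, 0]) cube([32, 27, 495]);
  translate([32, 0, 0]) cube([235, 27, 32]);
  translate([32, 0, 463]) cube([235, 27, 32]);
}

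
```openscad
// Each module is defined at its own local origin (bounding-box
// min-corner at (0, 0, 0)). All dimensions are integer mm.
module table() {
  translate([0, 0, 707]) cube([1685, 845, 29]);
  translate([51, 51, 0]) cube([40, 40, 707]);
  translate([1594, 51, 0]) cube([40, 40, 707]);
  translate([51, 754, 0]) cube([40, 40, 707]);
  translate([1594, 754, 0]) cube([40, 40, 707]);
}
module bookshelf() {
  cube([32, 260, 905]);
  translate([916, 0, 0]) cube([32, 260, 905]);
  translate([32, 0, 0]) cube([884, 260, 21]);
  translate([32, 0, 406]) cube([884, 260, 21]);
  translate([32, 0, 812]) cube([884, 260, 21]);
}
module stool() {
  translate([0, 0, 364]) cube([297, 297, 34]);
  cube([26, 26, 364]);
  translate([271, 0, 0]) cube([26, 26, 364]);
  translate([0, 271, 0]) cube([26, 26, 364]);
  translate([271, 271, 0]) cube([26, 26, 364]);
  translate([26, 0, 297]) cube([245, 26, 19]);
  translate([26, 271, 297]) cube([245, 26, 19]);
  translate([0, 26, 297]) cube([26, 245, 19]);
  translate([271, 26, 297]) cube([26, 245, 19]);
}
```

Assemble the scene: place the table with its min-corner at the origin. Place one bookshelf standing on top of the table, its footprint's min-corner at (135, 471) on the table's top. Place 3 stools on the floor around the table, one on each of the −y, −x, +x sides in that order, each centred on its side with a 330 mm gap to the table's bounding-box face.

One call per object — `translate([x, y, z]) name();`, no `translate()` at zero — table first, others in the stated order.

table();
translate([135, 471, 736]) bookshelf();
translate([694, -627, 0]) stool();
translate([-627, 274, 0]) stool();
translate([2015, 274, 0]) stool();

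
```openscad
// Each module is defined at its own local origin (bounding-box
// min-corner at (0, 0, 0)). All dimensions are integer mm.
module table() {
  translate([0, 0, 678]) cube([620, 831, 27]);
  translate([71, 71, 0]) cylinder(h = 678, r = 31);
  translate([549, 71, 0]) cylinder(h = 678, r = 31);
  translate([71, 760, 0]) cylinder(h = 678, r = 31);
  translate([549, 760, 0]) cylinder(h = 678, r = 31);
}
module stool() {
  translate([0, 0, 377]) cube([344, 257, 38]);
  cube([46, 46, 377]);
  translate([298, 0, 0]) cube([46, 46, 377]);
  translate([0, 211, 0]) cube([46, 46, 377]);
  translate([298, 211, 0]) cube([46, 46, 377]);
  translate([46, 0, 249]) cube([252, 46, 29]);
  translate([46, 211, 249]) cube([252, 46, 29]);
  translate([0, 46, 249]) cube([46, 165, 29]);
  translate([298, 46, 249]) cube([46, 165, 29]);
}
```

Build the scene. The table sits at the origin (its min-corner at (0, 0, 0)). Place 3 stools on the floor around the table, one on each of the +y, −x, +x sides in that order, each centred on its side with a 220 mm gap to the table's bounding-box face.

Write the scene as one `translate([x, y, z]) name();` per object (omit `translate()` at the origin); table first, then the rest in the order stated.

table();
translate([138, 1051, 0]) stool();
translate([-564, 287, 0]) stool();
translate([840, 287, 0]) stool();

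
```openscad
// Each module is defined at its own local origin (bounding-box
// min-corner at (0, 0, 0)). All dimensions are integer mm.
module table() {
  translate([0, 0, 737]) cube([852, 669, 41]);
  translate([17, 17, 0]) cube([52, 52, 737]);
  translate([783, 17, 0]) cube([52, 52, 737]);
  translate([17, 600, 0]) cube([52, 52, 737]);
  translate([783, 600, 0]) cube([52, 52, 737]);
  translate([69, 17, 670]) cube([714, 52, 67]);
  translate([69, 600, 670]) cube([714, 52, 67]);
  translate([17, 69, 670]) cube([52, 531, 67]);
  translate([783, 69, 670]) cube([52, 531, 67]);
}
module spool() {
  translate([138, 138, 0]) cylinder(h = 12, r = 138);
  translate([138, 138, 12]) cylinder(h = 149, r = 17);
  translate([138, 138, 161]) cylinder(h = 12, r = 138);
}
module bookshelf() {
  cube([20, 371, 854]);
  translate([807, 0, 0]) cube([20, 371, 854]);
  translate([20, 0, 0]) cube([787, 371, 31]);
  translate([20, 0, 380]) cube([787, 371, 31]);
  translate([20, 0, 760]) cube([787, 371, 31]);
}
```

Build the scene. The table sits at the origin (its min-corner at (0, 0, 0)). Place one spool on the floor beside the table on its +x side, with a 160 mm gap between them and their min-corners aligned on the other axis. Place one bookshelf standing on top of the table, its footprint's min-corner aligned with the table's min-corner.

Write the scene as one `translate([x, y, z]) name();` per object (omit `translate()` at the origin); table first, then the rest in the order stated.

table();
translate([1012, 0, 0]) spool();
translate([0, 0, 778]) bookshelf();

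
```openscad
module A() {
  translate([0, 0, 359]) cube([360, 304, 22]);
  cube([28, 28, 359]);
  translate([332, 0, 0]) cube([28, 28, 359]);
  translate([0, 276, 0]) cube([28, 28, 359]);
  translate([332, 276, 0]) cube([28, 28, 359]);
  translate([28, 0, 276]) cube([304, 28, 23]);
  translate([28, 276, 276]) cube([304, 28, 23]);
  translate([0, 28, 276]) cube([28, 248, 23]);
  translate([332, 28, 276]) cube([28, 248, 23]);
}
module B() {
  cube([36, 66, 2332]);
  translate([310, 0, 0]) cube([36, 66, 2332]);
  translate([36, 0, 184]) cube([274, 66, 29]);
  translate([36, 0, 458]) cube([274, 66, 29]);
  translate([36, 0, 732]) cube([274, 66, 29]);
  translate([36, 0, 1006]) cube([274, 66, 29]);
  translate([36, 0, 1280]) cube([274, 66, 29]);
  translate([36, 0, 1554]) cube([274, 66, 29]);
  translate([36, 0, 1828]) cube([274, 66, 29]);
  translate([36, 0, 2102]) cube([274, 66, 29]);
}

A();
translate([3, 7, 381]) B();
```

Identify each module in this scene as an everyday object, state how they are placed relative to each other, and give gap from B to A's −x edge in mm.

A is a stool. B is a ladder. The ladder is on top of the stool. The gap from the ladder to the stool's −x edge is 3 mm.

The ladder's min-x is at 3; the stool's min-x is 0; gap = 3 mm.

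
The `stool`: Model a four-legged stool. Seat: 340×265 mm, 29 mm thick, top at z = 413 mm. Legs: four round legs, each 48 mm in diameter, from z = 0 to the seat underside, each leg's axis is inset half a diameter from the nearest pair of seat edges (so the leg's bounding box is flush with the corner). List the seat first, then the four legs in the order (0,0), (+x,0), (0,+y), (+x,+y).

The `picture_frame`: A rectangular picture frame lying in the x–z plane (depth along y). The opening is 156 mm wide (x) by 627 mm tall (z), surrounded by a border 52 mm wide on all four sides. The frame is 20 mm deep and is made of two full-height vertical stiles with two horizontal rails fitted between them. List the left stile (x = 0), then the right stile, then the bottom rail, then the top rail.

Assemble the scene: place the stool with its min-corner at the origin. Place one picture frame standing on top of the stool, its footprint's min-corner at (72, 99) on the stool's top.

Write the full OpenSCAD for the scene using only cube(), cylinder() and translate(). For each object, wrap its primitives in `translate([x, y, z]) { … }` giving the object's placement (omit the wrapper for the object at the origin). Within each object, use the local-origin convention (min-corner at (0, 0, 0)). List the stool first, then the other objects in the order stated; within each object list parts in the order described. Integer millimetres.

translate([0, 0, 384]) cube([340, 265, 29]);
translate([24, 24, 0]) cylinder(h = 384, r = 24);
translate([316, 24, 0]) cylinder(h = 384, r = 24);
translate([24, 241, 0]) cylinder(h = 384, r = 24);
translate([316, 241, 0]) cylinder(h = 384, r = 24);
translate([72, 99, 413]) {
  cube([52, 20, 731]);
  translate([208, 0, 0]) cube([52, 20, 731]);
  translate([52, 0, 0]) cube([156, 20, 52]);
  translate([52, 0, 679]) cube([156, 20, 52]);
}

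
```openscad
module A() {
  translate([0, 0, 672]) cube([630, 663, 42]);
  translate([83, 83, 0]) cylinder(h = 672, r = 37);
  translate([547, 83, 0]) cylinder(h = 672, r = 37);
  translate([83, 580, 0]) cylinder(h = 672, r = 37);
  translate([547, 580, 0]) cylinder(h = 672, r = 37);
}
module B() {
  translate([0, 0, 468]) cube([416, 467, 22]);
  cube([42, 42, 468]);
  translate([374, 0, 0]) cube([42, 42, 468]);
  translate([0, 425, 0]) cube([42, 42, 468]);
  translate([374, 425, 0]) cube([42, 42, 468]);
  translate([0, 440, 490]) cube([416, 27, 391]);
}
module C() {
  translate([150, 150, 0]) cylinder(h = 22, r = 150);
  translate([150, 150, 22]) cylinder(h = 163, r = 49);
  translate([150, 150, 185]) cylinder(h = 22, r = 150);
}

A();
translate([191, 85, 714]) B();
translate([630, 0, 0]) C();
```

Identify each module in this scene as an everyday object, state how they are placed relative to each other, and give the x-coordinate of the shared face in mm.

The table's +x face and the spool's −x face are both at x = 630 mm.

A is a table. B is a chair. C is a spool. The chair is on top of the table. The spool is against the table's +x side, with their −y faces flush. The x-coordinate of the shared face is 630 mm.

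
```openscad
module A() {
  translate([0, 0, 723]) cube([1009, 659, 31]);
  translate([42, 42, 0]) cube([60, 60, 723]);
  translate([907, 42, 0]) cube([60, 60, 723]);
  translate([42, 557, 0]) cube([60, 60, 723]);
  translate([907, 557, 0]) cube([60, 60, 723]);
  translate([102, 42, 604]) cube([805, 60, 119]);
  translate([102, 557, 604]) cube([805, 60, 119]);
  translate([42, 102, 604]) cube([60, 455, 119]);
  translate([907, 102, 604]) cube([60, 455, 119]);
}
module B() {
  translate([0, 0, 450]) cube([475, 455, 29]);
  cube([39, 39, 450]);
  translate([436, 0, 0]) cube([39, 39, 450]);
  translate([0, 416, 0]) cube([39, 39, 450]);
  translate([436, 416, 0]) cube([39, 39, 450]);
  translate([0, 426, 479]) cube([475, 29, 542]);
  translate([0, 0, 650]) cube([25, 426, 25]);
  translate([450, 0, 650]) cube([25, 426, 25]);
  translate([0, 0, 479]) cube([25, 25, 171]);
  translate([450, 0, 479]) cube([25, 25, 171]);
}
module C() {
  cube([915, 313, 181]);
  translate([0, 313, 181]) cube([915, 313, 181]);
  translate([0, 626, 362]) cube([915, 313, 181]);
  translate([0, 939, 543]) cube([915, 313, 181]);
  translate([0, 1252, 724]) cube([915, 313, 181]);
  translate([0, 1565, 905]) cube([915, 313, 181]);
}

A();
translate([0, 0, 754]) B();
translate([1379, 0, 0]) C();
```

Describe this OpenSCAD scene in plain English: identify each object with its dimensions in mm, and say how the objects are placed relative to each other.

A is a rectangular dining table. The top is 1009×659×31 mm with its upper surface at z = 754 mm. It stands on four 60×60 mm square legs, each inset 42 mm from the nearest pair of top edges, running from the floor to the underside of the top. Four apron rails, 60 mm thick and 119 mm tall, run between adjacent legs with their top edges flush with the underside of the top and their outer faces flush with the legs' outer faces.

B is a chair: 475×455 mm seat, 29 mm thick, top at z = 479 mm, on four 39 mm square corner legs flush with the seat edges. A 29 mm thick backrest slab spans the full seat width, extending 542 mm above the seat top, its back face flush with the seat's +y edge. Two armrests of 25×25 mm section run along each side from the seat's front edge to the front of the backrest, top faces 196 mm above the seat top and outer faces flush with the seat's x-edges; a 25×25 mm post under the front of each armrest stands on the seat at the front corner.

C is a run of 6 identical solid stair steps. Each tread is 915×313 mm and each step block is 181 mm high. Step 1 rests on the floor; step k is offset from step 1 by (k−1)×313 mm in y and (k−1)×181 mm in z.

The chair is on top of the table. The staircase is on the floor beside the table on its +x side.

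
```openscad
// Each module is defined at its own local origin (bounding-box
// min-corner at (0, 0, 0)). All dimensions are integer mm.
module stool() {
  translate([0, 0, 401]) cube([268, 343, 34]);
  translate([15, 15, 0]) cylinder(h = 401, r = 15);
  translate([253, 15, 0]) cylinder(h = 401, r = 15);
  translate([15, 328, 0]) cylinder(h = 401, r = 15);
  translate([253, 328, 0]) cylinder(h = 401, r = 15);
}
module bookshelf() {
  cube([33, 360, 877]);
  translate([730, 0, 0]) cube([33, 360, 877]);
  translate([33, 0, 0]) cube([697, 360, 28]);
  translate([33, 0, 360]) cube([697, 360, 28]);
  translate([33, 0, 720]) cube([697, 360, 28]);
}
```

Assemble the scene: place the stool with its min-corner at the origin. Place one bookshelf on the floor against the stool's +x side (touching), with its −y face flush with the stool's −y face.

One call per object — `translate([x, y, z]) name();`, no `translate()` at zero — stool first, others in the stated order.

stool();
translate([268, 0, 0]) bookshelf();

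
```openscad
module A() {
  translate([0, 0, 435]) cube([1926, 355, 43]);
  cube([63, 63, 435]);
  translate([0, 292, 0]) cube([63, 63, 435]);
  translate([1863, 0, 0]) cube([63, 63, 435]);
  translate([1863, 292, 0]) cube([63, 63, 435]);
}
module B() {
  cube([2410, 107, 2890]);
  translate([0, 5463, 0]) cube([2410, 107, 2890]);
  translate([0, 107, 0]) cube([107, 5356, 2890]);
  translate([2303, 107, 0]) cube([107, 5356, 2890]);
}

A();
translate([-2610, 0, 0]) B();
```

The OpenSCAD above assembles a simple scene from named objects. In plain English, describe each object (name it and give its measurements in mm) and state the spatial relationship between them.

A is a bench: a 1926×355 mm seat slab, 43 mm thick, top at z = 478 mm, on four 63×63 mm square legs flush with the seat corners and standing on z = 0.

B is the wall frame of a small rectangular building: four walls, each 2890 mm tall and 107 mm thick, enclosing a footprint 2410 mm (x) by 5570 mm (y) outside-to-outside, with no floor or roof. The front and back walls (the −y and +y sides) span the full width; the two side walls fit between them.

The house frame is on the floor beside the bench on its −x side.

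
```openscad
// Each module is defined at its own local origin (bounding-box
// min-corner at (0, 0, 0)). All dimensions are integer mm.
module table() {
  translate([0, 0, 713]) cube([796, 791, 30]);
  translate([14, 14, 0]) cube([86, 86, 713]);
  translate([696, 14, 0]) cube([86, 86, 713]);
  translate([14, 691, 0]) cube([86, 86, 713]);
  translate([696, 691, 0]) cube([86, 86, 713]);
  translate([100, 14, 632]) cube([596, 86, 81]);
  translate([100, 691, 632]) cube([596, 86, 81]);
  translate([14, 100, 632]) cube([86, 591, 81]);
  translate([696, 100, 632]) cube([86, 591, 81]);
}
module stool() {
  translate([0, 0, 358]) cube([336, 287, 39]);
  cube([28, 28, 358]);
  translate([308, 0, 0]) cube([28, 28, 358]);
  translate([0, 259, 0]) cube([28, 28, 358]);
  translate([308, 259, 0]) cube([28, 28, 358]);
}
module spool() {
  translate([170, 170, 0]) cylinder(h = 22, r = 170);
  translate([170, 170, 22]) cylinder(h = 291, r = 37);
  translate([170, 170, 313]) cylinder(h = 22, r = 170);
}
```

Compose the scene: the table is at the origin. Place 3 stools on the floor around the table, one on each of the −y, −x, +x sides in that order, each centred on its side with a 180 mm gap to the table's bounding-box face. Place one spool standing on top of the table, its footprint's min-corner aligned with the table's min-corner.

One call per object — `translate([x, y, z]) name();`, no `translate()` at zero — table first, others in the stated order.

table();
translate([230, -467, 0]) stool();
translate([-516, 252, 0]) stool();
translate([976, 252, 0]) stool();
translate([0, 0, 743]) spool();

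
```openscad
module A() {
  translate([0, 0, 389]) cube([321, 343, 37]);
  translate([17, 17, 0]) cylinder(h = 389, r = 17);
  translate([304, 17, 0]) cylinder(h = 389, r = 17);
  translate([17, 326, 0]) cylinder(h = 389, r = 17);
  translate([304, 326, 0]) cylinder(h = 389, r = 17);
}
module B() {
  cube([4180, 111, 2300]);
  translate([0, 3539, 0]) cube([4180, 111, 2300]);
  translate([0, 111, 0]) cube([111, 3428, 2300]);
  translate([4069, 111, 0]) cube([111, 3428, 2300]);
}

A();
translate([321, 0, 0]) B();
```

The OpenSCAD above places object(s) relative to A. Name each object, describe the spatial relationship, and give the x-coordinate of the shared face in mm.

The stool's +x face and the house frame's −x face are both at x = 321 mm.

A is a stool. B is a house frame. The house frame is against the stool's +x side, with their −y faces flush. The x-coordinate of the shared face is 321 mm.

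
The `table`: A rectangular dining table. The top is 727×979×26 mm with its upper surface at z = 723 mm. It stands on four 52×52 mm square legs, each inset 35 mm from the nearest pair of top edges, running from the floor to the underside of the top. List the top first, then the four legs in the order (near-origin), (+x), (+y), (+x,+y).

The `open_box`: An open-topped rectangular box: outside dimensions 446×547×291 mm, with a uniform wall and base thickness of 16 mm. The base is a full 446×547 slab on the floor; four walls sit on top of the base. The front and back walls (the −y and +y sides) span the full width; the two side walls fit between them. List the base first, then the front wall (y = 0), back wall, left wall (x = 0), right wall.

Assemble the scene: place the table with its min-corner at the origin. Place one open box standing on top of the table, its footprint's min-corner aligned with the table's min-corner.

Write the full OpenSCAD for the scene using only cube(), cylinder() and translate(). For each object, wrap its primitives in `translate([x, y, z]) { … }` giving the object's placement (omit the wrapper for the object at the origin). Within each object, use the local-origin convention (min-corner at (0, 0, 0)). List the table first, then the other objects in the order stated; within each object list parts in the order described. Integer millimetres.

translate([0, 0, 697]) cube([727, 979, 26]);
translate([35, 35, 0]) cube([52, 52, 697]);
translate([640, 35, 0]) cube([52, 52, 697]);
translate([35, 892, 0]) cube([52, 52, 697]);
translate([640, 892, 0]) cube([52, 52, 697]);
translate([0, 0, 723]) {
  cube([446, 547, 16]);
  translate([0, 0, 16]) cube([446, 16, 275]);
  translate([0, 531, 16]) cube([446, 16, 275]);
  translate([0, 16, 16]) cube([16, 515, 275]);
  translate([430, 16, 16]) cube([16, 515, 275]);
}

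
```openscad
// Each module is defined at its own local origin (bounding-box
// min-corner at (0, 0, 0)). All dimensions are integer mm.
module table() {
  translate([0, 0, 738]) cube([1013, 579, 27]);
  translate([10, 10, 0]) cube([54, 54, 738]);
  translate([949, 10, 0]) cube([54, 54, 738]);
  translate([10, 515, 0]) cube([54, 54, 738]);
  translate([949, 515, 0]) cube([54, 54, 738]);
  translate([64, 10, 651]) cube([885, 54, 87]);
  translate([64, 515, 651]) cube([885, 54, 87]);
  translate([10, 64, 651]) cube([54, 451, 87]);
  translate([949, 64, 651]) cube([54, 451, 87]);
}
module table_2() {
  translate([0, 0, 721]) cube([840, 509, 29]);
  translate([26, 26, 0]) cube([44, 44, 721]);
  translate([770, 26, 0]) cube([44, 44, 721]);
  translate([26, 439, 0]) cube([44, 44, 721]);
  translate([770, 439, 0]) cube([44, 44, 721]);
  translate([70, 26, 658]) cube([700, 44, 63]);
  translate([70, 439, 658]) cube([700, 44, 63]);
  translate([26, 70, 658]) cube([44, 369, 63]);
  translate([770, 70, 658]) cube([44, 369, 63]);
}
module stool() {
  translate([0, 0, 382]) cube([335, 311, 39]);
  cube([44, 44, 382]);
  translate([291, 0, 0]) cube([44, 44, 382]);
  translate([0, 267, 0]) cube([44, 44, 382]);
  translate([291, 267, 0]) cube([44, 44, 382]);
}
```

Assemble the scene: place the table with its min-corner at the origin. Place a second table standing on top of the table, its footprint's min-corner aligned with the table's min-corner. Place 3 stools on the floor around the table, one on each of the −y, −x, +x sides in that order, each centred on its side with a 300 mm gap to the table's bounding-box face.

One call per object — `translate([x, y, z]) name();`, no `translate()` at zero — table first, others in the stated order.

table();
translate([0, 0, 765]) table_2();
translate([339, -611, 0]) stool();
translate([-635, 134, 0]) stool();
translate([1313, 134, 0]) stool();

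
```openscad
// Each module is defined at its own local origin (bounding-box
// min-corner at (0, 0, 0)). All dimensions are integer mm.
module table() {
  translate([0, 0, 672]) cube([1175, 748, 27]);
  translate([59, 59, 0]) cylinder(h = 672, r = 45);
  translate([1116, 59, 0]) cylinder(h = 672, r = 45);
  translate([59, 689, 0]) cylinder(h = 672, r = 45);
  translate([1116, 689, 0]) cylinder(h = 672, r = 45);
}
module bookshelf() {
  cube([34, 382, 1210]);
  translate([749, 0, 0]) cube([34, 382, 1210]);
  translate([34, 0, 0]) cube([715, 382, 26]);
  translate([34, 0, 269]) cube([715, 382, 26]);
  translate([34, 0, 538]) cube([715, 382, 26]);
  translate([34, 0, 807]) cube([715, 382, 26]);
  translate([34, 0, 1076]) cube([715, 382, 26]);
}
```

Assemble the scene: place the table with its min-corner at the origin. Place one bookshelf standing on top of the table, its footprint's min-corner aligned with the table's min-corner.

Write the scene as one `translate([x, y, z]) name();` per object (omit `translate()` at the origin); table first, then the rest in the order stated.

table();
translate([0, 0, 699]) bookshelf();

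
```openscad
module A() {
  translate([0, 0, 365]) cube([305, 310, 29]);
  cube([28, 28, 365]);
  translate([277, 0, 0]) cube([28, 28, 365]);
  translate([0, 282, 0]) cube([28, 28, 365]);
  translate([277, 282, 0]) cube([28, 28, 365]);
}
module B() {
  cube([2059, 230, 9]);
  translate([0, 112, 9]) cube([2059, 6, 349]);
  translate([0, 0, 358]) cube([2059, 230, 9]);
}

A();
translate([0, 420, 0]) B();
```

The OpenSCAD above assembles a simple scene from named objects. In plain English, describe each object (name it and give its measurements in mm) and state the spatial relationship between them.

A is a four-legged stool. The seat is a 305×310×29 mm slab whose top surface is at z = 394 mm; four square legs, each 28×28 mm in cross-section, run from the floor (z = 0) to the underside of the seat, each flush with a corner of the seat.

B is an I-beam lying along x, 2059 mm long. Overall section height 367 mm. Two flanges 230 mm wide (y) and 9 mm thick, one on the floor and one at the top; a web 6 mm thick runs between them, centred on the flange width.

The I-beam is on the floor beside the stool on its +y side.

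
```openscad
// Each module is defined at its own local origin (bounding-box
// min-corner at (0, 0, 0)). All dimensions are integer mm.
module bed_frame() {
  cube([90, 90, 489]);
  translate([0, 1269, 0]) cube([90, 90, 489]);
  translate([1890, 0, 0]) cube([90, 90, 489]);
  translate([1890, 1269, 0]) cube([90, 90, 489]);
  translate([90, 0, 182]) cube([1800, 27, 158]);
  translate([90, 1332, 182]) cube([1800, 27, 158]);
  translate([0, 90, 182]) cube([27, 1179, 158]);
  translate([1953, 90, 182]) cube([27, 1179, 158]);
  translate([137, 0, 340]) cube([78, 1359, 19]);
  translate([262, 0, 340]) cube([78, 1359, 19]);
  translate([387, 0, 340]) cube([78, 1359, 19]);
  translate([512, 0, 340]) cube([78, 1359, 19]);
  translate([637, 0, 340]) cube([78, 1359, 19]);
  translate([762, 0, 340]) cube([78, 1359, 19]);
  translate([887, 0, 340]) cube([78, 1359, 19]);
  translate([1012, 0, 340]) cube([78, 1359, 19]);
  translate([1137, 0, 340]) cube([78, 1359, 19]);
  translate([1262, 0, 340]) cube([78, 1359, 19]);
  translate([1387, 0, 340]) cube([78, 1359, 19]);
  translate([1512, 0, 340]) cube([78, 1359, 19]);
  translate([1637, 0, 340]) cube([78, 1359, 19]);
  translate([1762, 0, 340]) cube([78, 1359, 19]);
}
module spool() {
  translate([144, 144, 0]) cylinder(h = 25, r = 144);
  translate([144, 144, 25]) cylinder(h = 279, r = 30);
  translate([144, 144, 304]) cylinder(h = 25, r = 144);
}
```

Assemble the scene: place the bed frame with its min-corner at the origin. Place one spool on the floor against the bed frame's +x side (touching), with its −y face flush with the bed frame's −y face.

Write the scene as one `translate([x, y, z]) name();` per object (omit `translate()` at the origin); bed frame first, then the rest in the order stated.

bed_frame();
translate([1980, 0, 0]) spool();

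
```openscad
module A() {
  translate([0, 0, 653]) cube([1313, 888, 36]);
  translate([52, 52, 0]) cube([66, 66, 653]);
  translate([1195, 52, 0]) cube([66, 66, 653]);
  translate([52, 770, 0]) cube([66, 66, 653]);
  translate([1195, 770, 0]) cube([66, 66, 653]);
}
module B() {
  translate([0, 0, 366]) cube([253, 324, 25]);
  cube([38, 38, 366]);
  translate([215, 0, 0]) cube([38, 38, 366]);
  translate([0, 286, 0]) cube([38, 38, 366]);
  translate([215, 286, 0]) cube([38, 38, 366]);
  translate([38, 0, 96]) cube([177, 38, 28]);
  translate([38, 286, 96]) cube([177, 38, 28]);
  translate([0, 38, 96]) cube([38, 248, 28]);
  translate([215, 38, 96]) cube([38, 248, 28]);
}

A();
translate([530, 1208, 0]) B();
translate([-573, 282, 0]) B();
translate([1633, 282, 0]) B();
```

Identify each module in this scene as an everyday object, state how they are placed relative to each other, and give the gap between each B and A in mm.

Each stool's nearest face is 320 mm from the table's bounding box.

A is a table. B is a stool. Three stools sit around the table at the +y, −x, +x sides. The gap between each stool and the table is 320 mm.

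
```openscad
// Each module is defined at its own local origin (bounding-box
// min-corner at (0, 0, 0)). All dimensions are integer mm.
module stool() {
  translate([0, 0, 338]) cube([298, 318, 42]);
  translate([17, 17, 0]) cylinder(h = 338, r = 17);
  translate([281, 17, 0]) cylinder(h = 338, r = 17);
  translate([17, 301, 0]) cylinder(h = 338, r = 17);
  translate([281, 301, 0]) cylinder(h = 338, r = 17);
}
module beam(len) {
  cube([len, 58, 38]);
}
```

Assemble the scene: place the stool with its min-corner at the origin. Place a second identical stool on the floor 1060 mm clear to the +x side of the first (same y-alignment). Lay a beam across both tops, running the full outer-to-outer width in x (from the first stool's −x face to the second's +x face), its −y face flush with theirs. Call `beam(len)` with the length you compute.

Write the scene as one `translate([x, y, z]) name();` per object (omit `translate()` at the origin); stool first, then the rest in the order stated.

stool();
translate([1358, 0, 0]) stool();
translate([0, 0, 380]) beam(1656);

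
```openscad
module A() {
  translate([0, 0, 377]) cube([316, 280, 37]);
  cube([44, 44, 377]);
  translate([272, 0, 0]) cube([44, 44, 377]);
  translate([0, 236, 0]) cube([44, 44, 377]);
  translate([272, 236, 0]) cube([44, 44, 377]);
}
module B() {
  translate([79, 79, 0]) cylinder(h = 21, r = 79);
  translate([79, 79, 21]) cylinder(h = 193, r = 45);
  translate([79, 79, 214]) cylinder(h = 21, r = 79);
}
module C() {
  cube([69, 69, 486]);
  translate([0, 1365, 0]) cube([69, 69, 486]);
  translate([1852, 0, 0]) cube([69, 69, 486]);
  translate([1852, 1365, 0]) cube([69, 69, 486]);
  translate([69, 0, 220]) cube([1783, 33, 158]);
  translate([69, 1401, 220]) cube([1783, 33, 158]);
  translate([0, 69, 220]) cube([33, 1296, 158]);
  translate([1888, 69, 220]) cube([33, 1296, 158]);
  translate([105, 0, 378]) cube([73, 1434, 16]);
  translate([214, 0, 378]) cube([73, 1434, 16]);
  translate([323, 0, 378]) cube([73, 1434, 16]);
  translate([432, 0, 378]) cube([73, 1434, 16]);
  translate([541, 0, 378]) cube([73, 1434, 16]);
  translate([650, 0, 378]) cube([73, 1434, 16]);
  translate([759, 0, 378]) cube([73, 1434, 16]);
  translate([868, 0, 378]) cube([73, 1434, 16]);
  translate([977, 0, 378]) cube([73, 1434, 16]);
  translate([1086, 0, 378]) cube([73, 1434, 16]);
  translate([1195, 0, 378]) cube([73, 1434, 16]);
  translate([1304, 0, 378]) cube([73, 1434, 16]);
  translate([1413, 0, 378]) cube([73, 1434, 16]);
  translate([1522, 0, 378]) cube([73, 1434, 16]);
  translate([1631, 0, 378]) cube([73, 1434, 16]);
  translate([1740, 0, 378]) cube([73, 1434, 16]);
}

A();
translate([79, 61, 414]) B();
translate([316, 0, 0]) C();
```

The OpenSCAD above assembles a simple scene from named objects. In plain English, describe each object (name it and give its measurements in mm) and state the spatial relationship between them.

A is a four-legged stool. The seat is a 316×280×37 mm slab whose top surface is at z = 414 mm; four square legs, each 44×44 mm in cross-section, run from the floor (z = 0) to the underside of the seat, each flush with a corner of the seat.

B is a spool: two coaxial disc flanges of radius 79 mm and thickness 21 mm, joined by a core cylinder of radius 45 mm and height 193 mm. The lower flange rests on z = 0 and the three cylinders share a vertical axis.

C is a bed frame 1921 mm long (x) by 1434 mm wide (y). Four 69×69 mm corner posts, 486 mm tall, at the corners of the footprint. Four rails of 33 mm thickness and 158 mm height run between adjacent posts with their undersides at z = 220 mm, their outer faces flush with the outside of the frame (the two x-running rails run between the posts' inner faces; the two y-running rails run between the posts' inner faces). 16 slats, each 73 mm wide (x) and 16 mm thick, lie across the top of the two x-running rails, running the full 1434 mm width of the frame in y; the slats are evenly spaced along x between the inner faces of the end posts with equal gaps (rounded down to the nearest mm) at the −x end and between each pair — any rounding remainder accumulates at the +x end.

The spool is on top of the stool, centred. The bed frame is against the stool's +x side, with their −y faces flush.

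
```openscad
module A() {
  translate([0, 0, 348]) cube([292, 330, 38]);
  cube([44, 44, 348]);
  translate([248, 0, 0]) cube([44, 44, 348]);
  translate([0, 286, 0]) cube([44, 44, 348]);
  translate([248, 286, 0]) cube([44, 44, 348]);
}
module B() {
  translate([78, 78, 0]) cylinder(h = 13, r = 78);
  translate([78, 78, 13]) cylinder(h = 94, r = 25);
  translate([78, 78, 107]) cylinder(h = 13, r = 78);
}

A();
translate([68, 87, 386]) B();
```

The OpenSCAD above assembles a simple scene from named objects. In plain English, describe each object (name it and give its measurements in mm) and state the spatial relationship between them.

A is a simple wooden stool: a rectangular seat 292 mm (x) by 330 mm (y), 38 mm thick, top face at z = 386 mm, on four square legs, each 44×44 mm in cross-section. The legs rest on z = 0, each flush with a corner of the seat.

B is a spool: two coaxial disc flanges of radius 78 mm and thickness 13 mm, joined by a core cylinder of radius 25 mm and height 94 mm. The lower flange rests on z = 0 and the three cylinders share a vertical axis.

The spool is on top of the stool, centred.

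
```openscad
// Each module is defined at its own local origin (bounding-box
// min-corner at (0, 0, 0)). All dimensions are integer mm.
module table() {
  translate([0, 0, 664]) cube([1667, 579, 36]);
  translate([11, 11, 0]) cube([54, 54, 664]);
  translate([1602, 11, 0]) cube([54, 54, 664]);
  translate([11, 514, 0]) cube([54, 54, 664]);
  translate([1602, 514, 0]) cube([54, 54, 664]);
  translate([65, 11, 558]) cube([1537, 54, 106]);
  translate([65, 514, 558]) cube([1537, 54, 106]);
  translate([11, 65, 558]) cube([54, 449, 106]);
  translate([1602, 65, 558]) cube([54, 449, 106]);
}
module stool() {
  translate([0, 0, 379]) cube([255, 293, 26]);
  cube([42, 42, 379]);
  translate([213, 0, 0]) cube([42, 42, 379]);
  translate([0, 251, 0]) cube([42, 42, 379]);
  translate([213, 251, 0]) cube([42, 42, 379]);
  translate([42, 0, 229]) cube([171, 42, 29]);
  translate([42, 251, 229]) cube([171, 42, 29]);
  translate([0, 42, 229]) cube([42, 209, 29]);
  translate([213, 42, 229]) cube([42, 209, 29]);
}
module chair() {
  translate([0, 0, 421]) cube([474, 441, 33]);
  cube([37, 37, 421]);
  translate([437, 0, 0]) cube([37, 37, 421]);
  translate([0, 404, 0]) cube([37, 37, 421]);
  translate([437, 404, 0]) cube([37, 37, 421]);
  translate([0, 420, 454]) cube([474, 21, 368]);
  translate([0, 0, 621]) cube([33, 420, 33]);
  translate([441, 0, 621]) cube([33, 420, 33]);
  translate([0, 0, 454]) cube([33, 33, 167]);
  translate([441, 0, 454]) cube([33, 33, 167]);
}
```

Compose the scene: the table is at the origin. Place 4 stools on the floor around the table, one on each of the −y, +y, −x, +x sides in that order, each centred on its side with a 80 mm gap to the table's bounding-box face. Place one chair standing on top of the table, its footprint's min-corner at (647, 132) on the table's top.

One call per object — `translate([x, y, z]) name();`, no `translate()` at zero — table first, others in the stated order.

table();
translate([706, -373, 0]) stool();
translate([706, 659, 0]) stool();
translate([-335, 143, 0]) stool();
translate([1747, 143, 0]) stool();
translate([647, 132, 700]) chair();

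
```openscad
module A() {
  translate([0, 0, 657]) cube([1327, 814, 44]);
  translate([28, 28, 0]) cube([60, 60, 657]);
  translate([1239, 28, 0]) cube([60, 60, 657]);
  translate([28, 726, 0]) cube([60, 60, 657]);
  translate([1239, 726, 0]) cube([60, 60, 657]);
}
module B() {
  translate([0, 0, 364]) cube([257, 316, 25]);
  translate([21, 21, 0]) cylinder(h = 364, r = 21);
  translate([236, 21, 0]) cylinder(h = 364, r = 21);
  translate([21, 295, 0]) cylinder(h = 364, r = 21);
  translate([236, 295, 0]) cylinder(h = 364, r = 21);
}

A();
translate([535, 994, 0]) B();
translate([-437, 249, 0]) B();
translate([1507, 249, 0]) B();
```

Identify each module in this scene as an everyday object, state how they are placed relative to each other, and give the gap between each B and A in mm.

Each stool's nearest face is 180 mm from the table's bounding box.

A is a table. B is a stool. Three stools sit around the table at the +y, −x, +x sides. The gap between each stool and the table is 180 mm.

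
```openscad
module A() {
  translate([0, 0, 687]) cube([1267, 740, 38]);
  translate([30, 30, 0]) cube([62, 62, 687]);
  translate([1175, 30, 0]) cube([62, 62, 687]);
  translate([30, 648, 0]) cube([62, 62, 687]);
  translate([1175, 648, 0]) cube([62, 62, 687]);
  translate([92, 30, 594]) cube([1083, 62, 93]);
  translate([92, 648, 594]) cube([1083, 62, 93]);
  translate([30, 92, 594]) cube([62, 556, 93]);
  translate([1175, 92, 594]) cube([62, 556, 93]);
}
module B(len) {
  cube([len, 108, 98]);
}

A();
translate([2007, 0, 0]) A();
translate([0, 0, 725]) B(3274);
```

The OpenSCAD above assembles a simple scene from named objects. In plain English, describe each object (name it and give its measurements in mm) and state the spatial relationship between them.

A is a table with a 1267×740 mm rectangular top, 38 mm thick, top surface at z = 725 mm, supported by four 62×62 mm square legs, each inset 30 mm from the nearest pair of top edges, running from the floor. Four apron rails, 62 mm thick and 93 mm tall, run between adjacent legs with their top edges flush with the underside of the top and their outer faces flush with the legs' outer faces.

B is a rectangular beam 3274 mm long (x), 108 mm deep (y), 98 mm thick (z).

The beam spans the tops of two tables placed 740 mm apart, resting at z = 725 mm.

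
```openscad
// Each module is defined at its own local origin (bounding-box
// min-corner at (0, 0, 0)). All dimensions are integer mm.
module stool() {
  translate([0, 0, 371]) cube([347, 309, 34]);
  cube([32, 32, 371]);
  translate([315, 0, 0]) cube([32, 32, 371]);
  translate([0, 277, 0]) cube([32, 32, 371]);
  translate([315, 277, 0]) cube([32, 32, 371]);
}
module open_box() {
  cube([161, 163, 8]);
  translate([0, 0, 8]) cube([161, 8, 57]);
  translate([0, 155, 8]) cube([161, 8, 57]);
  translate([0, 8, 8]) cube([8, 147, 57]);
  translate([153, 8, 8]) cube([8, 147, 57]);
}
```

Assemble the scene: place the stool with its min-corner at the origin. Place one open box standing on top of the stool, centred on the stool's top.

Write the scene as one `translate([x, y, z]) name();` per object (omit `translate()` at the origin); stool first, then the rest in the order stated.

stool();
translate([93, 73, 405]) open_box();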